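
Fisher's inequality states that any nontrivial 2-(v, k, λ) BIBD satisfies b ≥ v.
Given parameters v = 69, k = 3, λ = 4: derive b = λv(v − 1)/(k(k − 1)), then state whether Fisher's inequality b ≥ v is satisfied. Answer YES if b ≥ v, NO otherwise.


b = λv(v − 1)/(k(k − 1)) = 4·69·68/(3·2) = 18768/6 = 3128.
Compare with v = 69: b ≥ v, so Fisher's inequality holds.

YES


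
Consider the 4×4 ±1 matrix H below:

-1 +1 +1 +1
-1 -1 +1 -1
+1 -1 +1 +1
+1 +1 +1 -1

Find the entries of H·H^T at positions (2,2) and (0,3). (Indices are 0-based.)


Row 0 of H: [-1, 1, 1, 1].
Row 2 of H: [1, -1, 1, 1].
Row 3 of H: [1, 1, 1, -1].
(H·H^T)[2][2] = Σ_j H[2][j]·H[2][j] = (1)² + (-1)² + (1)² + (1)² = 1 + 1 + 1 + 1 = 4.
(H·H^T)[0][3] = Σ_j H[0][j]·H[3][j] = (-1)·(1) + (1)·(1) + (1)·(1) + (1)·(-1) = -1 + 1 + 1 + -1 = 0.
So rows 0 and 3 are orthogonal; the diagonal entry equals n = 4.

(2,2) entry = 4; (0,3) entry = 0.


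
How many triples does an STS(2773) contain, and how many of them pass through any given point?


An STS(v) is a 2-(v, 3, 1) BIBD: block size k = 3, λ = 1.
Replication: r(k − 1) = λ(v − 1) ⇒ r·2 = 2773 − 1 = 2772 ⇒ r = 1386.
Block count: b = v(v − 1)/6 = 2773·2772/6 = 7686756/6 = 1281126.

r = 1386, b = 1281126.


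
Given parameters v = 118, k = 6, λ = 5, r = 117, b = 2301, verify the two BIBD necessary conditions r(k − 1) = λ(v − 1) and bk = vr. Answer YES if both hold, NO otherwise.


Condition (i): r(k − 1) = 117·5 = 585; λ(v − 1) = 5·117 = 585. Match? YES.
Condition (ii): bk = 2301·6 = 13806; vr = 118·117 = 13806. Match? YES.
Both conditions hold? YES.

YES


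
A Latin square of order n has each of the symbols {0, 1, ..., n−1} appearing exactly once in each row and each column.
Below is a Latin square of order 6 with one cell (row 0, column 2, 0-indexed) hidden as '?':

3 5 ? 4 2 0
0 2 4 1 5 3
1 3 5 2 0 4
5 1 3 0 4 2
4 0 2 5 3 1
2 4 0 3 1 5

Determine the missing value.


Row 0 contains symbols [0, 2, 3, 4, 5] — missing [1].
Column 2 contains symbols [0, 2, 3, 4, 5] — missing [1].
The missing symbol must appear in both missing sets; intersection = [1].
Therefore the hidden value is 1.

Missing value = 1.


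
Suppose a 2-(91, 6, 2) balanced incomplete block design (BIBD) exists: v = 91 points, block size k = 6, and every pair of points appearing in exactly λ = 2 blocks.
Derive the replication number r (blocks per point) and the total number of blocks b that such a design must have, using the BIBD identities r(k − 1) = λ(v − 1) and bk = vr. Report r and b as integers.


Any 2-(v, k, λ) BIBD satisfies two necessary conditions:
  (i)  Each point sits in r blocks, and counting incidences through any fixed point gives r(k − 1) = λ(v − 1), so r = λ(v − 1)/(k − 1).
  (ii) Total incidences bk = vr, so b = vr/k.
Step 1: r = λ(v − 1)/(k − 1) = 2·(91 − 1)/(6 − 1) = 2·90/5 = 180/5 = 36.
Step 2: b = vr/k = 91·36/6 = 3276/6 = 546.
Check integrality: r = 36 ∈ Z ✓, b = 546 ∈ Z ✓.
(These identities are necessary conditions: they determine r and b for any design with these parameters, but do not by themselves prove that one exists.)

r = 36, b = 546.


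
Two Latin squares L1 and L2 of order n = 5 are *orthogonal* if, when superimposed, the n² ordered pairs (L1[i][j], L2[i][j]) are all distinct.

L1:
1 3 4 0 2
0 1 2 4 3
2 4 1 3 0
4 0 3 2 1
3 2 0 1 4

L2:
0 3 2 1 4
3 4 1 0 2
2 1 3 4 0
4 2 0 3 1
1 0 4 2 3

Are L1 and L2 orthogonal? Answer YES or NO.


Form the n² = 25 superimposed pairs (L1[i][j], L2[i][j]), row by row (rows and columns indexed from 0):
row 0: (1,0) (3,3) (4,2) (0,1) (2,4)
row 1: (0,3) (1,4) (2,1) (4,0) (3,2)
row 2: (2,2) (4,1) (1,3) (3,4) (0,0)
row 3: (4,4) (0,2) (3,0) (2,3) (1,1)
row 4: (3,1) (2,0) (0,4) (1,2) (4,3)
Orthogonality requires all 25 pairs distinct.
Check by first coordinate: for each symbol s of L1, list the L2 entries in the n cells where L1 = s; they must all differ.
  L1 = 0: L2 entries (in reading order) 1, 3, 0, 2, 4 — all 5 distinct ✓
  L1 = 1: L2 entries (in reading order) 0, 4, 3, 1, 2 — all 5 distinct ✓
  L1 = 2: L2 entries (in reading order) 4, 1, 2, 3, 0 — all 5 distinct ✓
  L1 = 3: L2 entries (in reading order) 3, 2, 4, 0, 1 — all 5 distinct ✓
  L1 = 4: L2 entries (in reading order) 2, 0, 1, 4, 3 — all 5 distinct ✓
Every symbol of L1 meets every symbol of L2 exactly once, so all 25 pairs are distinct (25 of 25).
Conclusion: YES.

YES


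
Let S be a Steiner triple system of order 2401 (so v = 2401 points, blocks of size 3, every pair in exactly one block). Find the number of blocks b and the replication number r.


An STS(v) is a 2-(v, 3, 1) BIBD: block size k = 3, λ = 1.
Replication: r(k − 1) = λ(v − 1) ⇒ r·2 = 2401 − 1 = 2400 ⇒ r = 1200.
Block count: b = v(v − 1)/6 = 2401·2400/6 = 5762400/6 = 960400.
(Check via bk = vr: 960400·3 = 2881200 = 2401·1200 = 2881200 ✓.)

r = 1200, b = 960400.


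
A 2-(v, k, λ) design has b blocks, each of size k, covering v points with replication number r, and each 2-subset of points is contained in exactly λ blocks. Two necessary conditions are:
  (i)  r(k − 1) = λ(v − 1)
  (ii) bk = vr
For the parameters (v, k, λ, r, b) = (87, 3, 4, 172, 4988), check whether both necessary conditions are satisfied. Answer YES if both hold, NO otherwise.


Condition (i): r(k − 1) = 172·2 = 344; λ(v − 1) = 4·86 = 344. Match? YES.
Condition (ii): bk = 4988·3 = 14964; vr = 87·172 = 14964. Match? YES.
Both conditions hold? YES.

YES


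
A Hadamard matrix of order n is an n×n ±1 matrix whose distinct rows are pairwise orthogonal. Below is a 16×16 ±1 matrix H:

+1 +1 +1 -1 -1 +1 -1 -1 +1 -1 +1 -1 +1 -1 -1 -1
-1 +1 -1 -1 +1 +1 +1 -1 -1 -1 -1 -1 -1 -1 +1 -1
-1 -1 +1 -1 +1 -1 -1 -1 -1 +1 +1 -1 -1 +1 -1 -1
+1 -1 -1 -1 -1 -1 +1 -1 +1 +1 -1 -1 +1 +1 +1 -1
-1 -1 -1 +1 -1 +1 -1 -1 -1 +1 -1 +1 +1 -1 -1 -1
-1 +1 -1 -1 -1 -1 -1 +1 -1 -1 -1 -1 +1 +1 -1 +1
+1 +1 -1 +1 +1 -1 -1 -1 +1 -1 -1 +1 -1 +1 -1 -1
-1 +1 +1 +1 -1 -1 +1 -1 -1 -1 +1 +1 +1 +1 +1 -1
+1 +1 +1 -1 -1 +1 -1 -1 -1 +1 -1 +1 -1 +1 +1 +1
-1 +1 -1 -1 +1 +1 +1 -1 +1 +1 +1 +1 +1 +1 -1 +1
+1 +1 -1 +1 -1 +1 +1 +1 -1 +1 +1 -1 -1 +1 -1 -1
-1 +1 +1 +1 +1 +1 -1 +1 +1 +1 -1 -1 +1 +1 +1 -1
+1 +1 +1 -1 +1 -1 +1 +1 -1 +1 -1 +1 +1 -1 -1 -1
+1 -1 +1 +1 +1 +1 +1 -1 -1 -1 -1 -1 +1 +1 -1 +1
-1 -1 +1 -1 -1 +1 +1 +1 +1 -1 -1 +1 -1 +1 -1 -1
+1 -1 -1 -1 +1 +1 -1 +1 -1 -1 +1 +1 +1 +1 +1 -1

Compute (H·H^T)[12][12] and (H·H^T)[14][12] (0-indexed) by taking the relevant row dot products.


Row 12 of H: [1, 1, 1, -1, 1, -1, 1, 1, -1, 1, -1, 1, 1, -1, -1, -1].
Row 14 of H: [-1, -1, 1, -1, -1, 1, 1, 1, 1, -1, -1, 1, -1, 1, -1, -1].
(H·H^T)[12][12] = Σ_j H[12][j]·H[12][j] = (1)² + (1)² + (1)² + (-1)² + (1)² + (-1)² + (1)² + (1)² + (-1)² + (1)² + (-1)² + (1)² + (1)² + (-1)² + (-1)² + (-1)² = 1 + 1 + 1 + 1 + 1 + 1 + 1 + 1 + 1 + 1 + 1 + 1 + 1 + 1 + 1 + 1 = 16.
(H·H^T)[14][12] = Σ_j H[14][j]·H[12][j] = (-1)·(1) + (-1)·(1) + (1)·(1) + (-1)·(-1) + (-1)·(1) + (1)·(-1) + (1)·(1) + (1)·(1) + (1)·(-1) + (-1)·(1) + (-1)·(-1) + (1)·(1) + (-1)·(1) + (1)·(-1) + (-1)·(-1) + (-1)·(-1) = -1 + -1 + 1 + 1 + -1 + -1 + 1 + 1 + -1 + -1 + 1 + 1 + -1 + -1 + 1 + 1 = 0.
So rows 14 and 12 are orthogonal; the diagonal entry equals n = 16.

(12,12) entry = 16; (14,12) entry = 0.


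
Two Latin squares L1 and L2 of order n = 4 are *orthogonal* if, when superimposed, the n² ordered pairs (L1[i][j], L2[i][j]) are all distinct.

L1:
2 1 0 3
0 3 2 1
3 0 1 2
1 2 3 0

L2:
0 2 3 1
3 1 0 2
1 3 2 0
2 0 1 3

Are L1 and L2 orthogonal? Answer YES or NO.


Form the n² = 16 superimposed pairs (L1[i][j], L2[i][j]), row by row (rows and columns indexed from 0):
row 0: (2,0) (1,2) (0,3) (3,1)
row 1: (0,3) (3,1) (2,0) (1,2)
row 2: (3,1) (0,3) (1,2) (2,0)
row 3: (1,2) (2,0) (3,1) (0,3)
Orthogonality requires all 16 pairs distinct.
But the pair (0,3) repeats: cell (0,2) has L1 = 0, L2 = 3, and cell (1,0) has L1 = 0, L2 = 3.
A repeated pair means some other pair never occurs (only 4 distinct pairs out of 16), so the squares are not orthogonal.
Conclusion: NO.

NO


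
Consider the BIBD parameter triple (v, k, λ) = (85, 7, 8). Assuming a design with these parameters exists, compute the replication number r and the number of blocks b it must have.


Any 2-(v, k, λ) BIBD satisfies two necessary conditions:
  (i)  Each point sits in r blocks, and counting incidences through any fixed point gives r(k − 1) = λ(v − 1), so r = λ(v − 1)/(k − 1).
  (ii) Total incidences bk = vr, so b = vr/k.
Step 1: r = λ(v − 1)/(k − 1) = 8·(85 − 1)/(7 − 1) = 8·84/6 = 672/6 = 112.
Step 2: b = vr/k = 85·112/7 = 9520/7 = 1360.
Check integrality: r = 112 ∈ Z ✓, b = 1360 ∈ Z ✓.
(These identities are necessary conditions: they determine r and b for any design with these parameters, but do not by themselves prove that one exists.)

r = 112, b = 1360.


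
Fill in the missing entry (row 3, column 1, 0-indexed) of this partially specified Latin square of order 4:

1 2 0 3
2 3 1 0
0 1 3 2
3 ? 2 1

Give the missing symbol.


Row 3 contains symbols [1, 2, 3] — missing [0].
Column 1 contains symbols [1, 2, 3] — missing [0].
The missing symbol must appear in both missing sets; intersection = [0].
Therefore the hidden value is 0.

Missing value = 0.


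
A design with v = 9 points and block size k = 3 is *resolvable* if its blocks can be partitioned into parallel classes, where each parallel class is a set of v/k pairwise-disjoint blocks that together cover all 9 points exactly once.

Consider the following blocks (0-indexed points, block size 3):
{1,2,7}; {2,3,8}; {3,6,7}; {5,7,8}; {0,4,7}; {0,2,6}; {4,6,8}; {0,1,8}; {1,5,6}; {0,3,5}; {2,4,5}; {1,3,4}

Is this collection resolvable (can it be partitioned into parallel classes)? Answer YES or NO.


v = 9, block size k = 3, number of blocks = 12.
For resolvability, blocks must partition into parallel classes of size v/k = 3.
Total blocks must therefore be a multiple of 3: 12 = 3·4 + 0 ⇒ divisible ✓.
Greedy packing gives 4 candidate class(es). Each should be a full parallel class (size 3, covers all 9 points).
  Class 1 (3 blocks): {1,2,7}; {4,6,8}; {0,3,5}. Points covered: [0, 1, 2, 3, 4, 5, 6, 7, 8].
  Class 2 (3 blocks): {2,3,8}; {0,4,7}; {1,5,6}. Points covered: [0, 1, 2, 3, 4, 5, 6, 7, 8].
  Class 3 (3 blocks): {3,6,7}; {0,1,8}; {2,4,5}. Points covered: [0, 1, 2, 3, 4, 5, 6, 7, 8].
  Class 4 (3 blocks): {5,7,8}; {0,2,6}; {1,3,4}. Points covered: [0, 1, 2, 3, 4, 5, 6, 7, 8].
All classes full (size 3)? YES. All classes cover every point? YES.
Resolvable? YES.

YES


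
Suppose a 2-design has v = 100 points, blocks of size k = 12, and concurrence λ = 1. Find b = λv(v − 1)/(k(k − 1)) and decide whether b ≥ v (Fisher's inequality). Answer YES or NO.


b = λv(v − 1)/(k(k − 1)) = 1·100·99/(12·11) = 9900/132 = 75.
Compare with v = 100: b < v, so Fisher's inequality fails.

NO


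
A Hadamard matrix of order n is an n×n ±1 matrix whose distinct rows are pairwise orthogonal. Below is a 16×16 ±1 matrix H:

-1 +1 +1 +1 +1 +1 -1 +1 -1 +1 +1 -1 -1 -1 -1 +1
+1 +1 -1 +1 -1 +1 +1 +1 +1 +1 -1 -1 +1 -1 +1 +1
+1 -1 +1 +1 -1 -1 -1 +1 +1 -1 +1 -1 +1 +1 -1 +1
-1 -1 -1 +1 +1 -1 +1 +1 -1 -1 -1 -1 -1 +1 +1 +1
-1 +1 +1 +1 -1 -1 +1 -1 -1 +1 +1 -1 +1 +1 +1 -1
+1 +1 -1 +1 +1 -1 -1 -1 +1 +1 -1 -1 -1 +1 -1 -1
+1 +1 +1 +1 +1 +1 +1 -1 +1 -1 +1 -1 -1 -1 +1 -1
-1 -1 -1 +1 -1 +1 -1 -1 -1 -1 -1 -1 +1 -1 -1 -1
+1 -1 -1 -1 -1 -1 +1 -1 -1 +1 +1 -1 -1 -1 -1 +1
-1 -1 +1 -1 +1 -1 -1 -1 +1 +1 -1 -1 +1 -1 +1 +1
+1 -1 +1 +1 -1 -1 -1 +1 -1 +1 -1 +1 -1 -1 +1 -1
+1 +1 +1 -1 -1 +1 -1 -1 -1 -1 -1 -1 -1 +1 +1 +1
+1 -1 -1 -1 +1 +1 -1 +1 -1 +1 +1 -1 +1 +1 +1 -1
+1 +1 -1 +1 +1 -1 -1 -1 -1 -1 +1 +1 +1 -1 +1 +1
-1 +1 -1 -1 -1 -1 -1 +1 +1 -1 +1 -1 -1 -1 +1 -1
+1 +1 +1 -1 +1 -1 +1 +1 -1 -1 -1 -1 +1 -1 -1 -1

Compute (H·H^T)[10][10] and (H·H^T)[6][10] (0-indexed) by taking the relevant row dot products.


Row 6 of H: [1, 1, 1, 1, 1, 1, 1, -1, 1, -1, 1, -1, -1, -1, 1, -1].
Row 10 of H: [1, -1, 1, 1, -1, -1, -1, 1, -1, 1, -1, 1, -1, -1, 1, -1].
(H·H^T)[10][10] = Σ_j H[10][j]·H[10][j] = (1)² + (-1)² + (1)² + (1)² + (-1)² + (-1)² + (-1)² + (1)² + (-1)² + (1)² + (-1)² + (1)² + (-1)² + (-1)² + (1)² + (-1)² = 1 + 1 + 1 + 1 + 1 + 1 + 1 + 1 + 1 + 1 + 1 + 1 + 1 + 1 + 1 + 1 = 16.
(H·H^T)[6][10] = Σ_j H[6][j]·H[10][j] = (1)·(1) + (1)·(-1) + (1)·(1) + (1)·(1) + (1)·(-1) + (1)·(-1) + (1)·(-1) + (-1)·(1) + (1)·(-1) + (-1)·(1) + (1)·(-1) + (-1)·(1) + (-1)·(-1) + (-1)·(-1) + (1)·(1) + (-1)·(-1) = 1 + -1 + 1 + 1 + -1 + -1 + -1 + -1 + -1 + -1 + -1 + -1 + 1 + 1 + 1 + 1 = -2.
Rows 6 and 10 are not orthogonal (dot product = -2 ≠ 0), so H is not a Hadamard matrix.

(10,10) entry = 16; (6,10) entry = -2.


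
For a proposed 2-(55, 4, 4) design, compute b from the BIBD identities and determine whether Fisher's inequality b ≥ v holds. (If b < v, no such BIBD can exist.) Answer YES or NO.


b = λv(v − 1)/(k(k − 1)) = 4·55·54/(4·3) = 11880/12 = 990.
Compare with v = 55: b ≥ v, so Fisher's inequality holds.

YES


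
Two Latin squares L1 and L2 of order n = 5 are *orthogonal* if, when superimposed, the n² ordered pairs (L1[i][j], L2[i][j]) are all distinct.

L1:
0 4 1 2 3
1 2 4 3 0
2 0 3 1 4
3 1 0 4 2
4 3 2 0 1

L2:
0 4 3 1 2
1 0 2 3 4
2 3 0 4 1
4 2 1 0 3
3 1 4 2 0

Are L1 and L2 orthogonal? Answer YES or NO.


Form the n² = 25 superimposed pairs (L1[i][j], L2[i][j]), row by row (rows and columns indexed from 0):
row 0: (0,0) (4,4) (1,3) (2,1) (3,2)
row 1: (1,1) (2,0) (4,2) (3,3) (0,4)
row 2: (2,2) (0,3) (3,0) (1,4) (4,1)
row 3: (3,4) (1,2) (0,1) (4,0) (2,3)
row 4: (4,3) (3,1) (2,4) (0,2) (1,0)
Orthogonality requires all 25 pairs distinct.
Check by first coordinate: for each symbol s of L1, list the L2 entries in the n cells where L1 = s; they must all differ.
  L1 = 0: L2 entries (in reading order) 0, 4, 3, 1, 2 — all 5 distinct ✓
  L1 = 1: L2 entries (in reading order) 3, 1, 4, 2, 0 — all 5 distinct ✓
  L1 = 2: L2 entries (in reading order) 1, 0, 2, 3, 4 — all 5 distinct ✓
  L1 = 3: L2 entries (in reading order) 2, 3, 0, 4, 1 — all 5 distinct ✓
  L1 = 4: L2 entries (in reading order) 4, 2, 1, 0, 3 — all 5 distinct ✓
Every symbol of L1 meets every symbol of L2 exactly once, so all 25 pairs are distinct (25 of 25).
Conclusion: YES.

YES


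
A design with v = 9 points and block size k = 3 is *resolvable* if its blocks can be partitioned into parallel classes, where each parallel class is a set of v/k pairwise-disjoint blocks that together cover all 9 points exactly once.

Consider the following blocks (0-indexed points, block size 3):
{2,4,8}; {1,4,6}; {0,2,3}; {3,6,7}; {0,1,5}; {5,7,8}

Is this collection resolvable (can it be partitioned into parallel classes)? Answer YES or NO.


v = 9, block size k = 3, number of blocks = 6.
For resolvability, blocks must partition into parallel classes of size v/k = 3.
Total blocks must therefore be a multiple of 3: 6 = 3·2 + 0 ⇒ divisible ✓.
Greedy packing gives 2 candidate class(es). Each should be a full parallel class (size 3, covers all 9 points).
  Class 1 (3 blocks): {2,4,8}; {3,6,7}; {0,1,5}. Points covered: [0, 1, 2, 3, 4, 5, 6, 7, 8].
  Class 2 (3 blocks): {1,4,6}; {0,2,3}; {5,7,8}. Points covered: [0, 1, 2, 3, 4, 5, 6, 7, 8].
All classes full (size 3)? YES. All classes cover every point? YES.
Resolvable? YES.

YES


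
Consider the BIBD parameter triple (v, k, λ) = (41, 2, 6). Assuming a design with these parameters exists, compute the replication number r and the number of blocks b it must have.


Any 2-(v, k, λ) BIBD satisfies two necessary conditions:
  (i)  Each point sits in r blocks, and counting incidences through any fixed point gives r(k − 1) = λ(v − 1), so r = λ(v − 1)/(k − 1).
  (ii) Total incidences bk = vr, so b = vr/k.
Step 1: r = λ(v − 1)/(k − 1) = 6·(41 − 1)/(2 − 1) = 6·40/1 = 240/1 = 240.
Step 2: b = vr/k = 41·240/2 = 9840/2 = 4920.
Check integrality: r = 240 ∈ Z ✓, b = 4920 ∈ Z ✓.
(These identities are necessary conditions: they determine r and b for any design with these parameters, but do not by themselves prove that one exists.)

r = 240, b = 4920.


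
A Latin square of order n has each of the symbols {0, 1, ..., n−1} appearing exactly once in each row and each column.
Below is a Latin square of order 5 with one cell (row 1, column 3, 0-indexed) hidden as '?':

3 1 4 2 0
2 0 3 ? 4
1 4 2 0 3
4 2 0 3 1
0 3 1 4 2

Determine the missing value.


Row 1 contains symbols [0, 2, 3, 4] — missing [1].
Column 3 contains symbols [0, 2, 3, 4] — missing [1].
The missing symbol must appear in both missing sets; intersection = [1].
Therefore the hidden value is 1.

Missing value = 1.


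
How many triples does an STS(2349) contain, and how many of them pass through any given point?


An STS(v) is a 2-(v, 3, 1) BIBD: block size k = 3, λ = 1.
Replication: r(k − 1) = λ(v − 1) ⇒ r·2 = 2349 − 1 = 2348 ⇒ r = 1174.
Block count: bk = vr ⇒ b·3 = 2349·1174 = 2757726 ⇒ b = 919242.
(Check via b = v(v − 1)/6 = 2349·2348/6 = 5515452/6 = 919242.)

r = 1174, b = 919242.


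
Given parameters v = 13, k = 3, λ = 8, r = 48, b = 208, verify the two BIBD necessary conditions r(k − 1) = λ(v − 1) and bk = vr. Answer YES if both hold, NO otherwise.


Condition (i): r(k − 1) = 48·2 = 96; λ(v − 1) = 8·12 = 96. Match? YES.
Condition (ii): bk = 208·3 = 624; vr = 13·48 = 624. Match? YES.
Both conditions hold? YES.

YES


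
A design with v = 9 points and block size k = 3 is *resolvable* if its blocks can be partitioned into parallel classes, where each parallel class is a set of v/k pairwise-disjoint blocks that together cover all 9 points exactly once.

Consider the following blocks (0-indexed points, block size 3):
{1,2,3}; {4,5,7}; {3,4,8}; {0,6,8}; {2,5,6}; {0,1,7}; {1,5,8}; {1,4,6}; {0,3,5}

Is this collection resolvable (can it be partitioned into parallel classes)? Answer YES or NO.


v = 9, block size k = 3, number of blocks = 9.
For resolvability, blocks must partition into parallel classes of size v/k = 3.
Total blocks must therefore be a multiple of 3: 9 = 3·3 + 0 ⇒ divisible ✓.
Consider block {1,5,8}. It intersects every other block in the collection, so no parallel class of size 3 can contain it.
Since every block must belong to some parallel class in a resolution, the collection cannot be partitioned into parallel classes.
Resolvable? NO.

NO


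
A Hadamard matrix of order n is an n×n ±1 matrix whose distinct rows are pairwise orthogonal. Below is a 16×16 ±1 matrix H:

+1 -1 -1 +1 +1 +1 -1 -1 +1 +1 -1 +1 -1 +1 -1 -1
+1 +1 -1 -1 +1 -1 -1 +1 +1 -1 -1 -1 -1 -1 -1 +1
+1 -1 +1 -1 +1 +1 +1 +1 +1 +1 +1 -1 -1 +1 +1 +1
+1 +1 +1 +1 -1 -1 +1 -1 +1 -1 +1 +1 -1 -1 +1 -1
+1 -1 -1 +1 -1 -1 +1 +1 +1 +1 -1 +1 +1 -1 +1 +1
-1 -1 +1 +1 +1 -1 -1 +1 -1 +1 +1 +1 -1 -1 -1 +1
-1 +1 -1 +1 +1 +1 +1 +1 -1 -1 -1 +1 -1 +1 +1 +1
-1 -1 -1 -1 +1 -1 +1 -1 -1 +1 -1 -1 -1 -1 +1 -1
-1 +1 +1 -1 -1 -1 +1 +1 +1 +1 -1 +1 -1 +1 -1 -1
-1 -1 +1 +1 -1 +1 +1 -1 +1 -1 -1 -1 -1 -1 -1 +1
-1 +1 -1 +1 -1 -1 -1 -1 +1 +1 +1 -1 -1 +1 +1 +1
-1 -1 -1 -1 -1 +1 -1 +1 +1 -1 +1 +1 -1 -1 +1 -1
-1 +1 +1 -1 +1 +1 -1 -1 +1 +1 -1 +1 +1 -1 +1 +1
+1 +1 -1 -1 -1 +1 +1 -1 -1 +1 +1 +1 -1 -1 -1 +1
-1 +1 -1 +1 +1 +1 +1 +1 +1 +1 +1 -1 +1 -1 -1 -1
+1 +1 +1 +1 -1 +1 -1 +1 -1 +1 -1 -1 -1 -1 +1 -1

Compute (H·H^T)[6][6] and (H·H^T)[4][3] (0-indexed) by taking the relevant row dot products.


Row 3 of H: [1, 1, 1, 1, -1, -1, 1, -1, 1, -1, 1, 1, -1, -1, 1, -1].
Row 4 of H: [1, -1, -1, 1, -1, -1, 1, 1, 1, 1, -1, 1, 1, -1, 1, 1].
Row 6 of H: [-1, 1, -1, 1, 1, 1, 1, 1, -1, -1, -1, 1, -1, 1, 1, 1].
(H·H^T)[6][6] = Σ_j H[6][j]·H[6][j] = (-1)² + (1)² + (-1)² + (1)² + (1)² + (1)² + (1)² + (1)² + (-1)² + (-1)² + (-1)² + (1)² + (-1)² + (1)² + (1)² + (1)² = 1 + 1 + 1 + 1 + 1 + 1 + 1 + 1 + 1 + 1 + 1 + 1 + 1 + 1 + 1 + 1 = 16.
(H·H^T)[4][3] = Σ_j H[4][j]·H[3][j] = (1)·(1) + (-1)·(1) + (-1)·(1) + (1)·(1) + (-1)·(-1) + (-1)·(-1) + (1)·(1) + (1)·(-1) + (1)·(1) + (1)·(-1) + (-1)·(1) + (1)·(1) + (1)·(-1) + (-1)·(-1) + (1)·(1) + (1)·(-1) = 1 + -1 + -1 + 1 + 1 + 1 + 1 + -1 + 1 + -1 + -1 + 1 + -1 + 1 + 1 + -1 = 2.
Rows 4 and 3 are not orthogonal (dot product = 2 ≠ 0), so H is not a Hadamard matrix.

(6,6) entry = 16; (4,3) entry = 2.


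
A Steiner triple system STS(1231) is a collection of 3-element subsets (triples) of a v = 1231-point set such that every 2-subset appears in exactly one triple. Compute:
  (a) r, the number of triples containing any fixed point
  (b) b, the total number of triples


An STS(v) is a 2-(v, 3, 1) BIBD: block size k = 3, λ = 1.
Replication: r(k − 1) = λ(v − 1) ⇒ r·2 = 1231 − 1 = 1230 ⇒ r = 615.
Block count: bk = vr ⇒ b·3 = 1231·615 = 757065 ⇒ b = 252355.

r = 615, b = 252355.


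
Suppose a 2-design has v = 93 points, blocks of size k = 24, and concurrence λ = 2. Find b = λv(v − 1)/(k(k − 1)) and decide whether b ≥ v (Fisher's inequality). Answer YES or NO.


r = λ(v − 1)/(k − 1) = 2·92/23 = 8.
b = vr/k = 93·8/24 = 31.
Fisher's inequality: b ≥ v ⇔ 31 ≥ 93? NO.

NO


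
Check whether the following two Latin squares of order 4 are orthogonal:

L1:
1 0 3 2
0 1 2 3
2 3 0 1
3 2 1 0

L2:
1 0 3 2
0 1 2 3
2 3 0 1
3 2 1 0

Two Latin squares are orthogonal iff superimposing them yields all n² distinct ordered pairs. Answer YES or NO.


Form the n² = 16 superimposed pairs (L1[i][j], L2[i][j]), row by row (rows and columns indexed from 0):
row 0: (1,1) (0,0) (3,3) (2,2)
row 1: (0,0) (1,1) (2,2) (3,3)
row 2: (2,2) (3,3) (0,0) (1,1)
row 3: (3,3) (2,2) (1,1) (0,0)
Orthogonality requires all 16 pairs distinct.
But the pair (0,0) repeats: cell (0,1) has L1 = 0, L2 = 0, and cell (1,0) has L1 = 0, L2 = 0.
A repeated pair means some other pair never occurs (only 4 distinct pairs out of 16), so the squares are not orthogonal.
Conclusion: NO.

NO


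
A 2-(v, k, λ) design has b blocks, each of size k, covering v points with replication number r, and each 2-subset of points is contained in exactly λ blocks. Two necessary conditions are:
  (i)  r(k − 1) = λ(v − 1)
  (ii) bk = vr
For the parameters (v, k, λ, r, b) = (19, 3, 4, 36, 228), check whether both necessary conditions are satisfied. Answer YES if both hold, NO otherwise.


Condition (i): r(k − 1) = 36·2 = 72; λ(v − 1) = 4·18 = 72. Match? YES.
Condition (ii): bk = 228·3 = 684; vr = 19·36 = 684. Match? YES.
Both conditions hold? YES.

YES


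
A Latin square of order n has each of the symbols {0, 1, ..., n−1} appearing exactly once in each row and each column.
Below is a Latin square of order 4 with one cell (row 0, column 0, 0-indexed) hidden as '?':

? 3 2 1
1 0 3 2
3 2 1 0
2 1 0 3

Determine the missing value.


Row 0 contains symbols [1, 2, 3] — missing [0].
Column 0 contains symbols [1, 2, 3] — missing [0].
The missing symbol must appear in both missing sets; intersection = [0].
Therefore the hidden value is 0.

Missing value = 0.


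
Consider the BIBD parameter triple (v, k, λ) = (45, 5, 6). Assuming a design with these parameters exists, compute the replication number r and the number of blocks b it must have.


Any 2-(v, k, λ) BIBD satisfies two necessary conditions:
  (i)  Each point sits in r blocks, and counting incidences through any fixed point gives r(k − 1) = λ(v − 1), so r = λ(v − 1)/(k − 1).
  (ii) Total incidences bk = vr, so b = vr/k.
Step 1: r = λ(v − 1)/(k − 1) = 6·(45 − 1)/(5 − 1) = 6·44/4 = 264/4 = 66.
Step 2: b = vr/k = 45·66/5 = 2970/5 = 594.
Check integrality: r = 66 ∈ Z ✓, b = 594 ∈ Z ✓.
(These identities are necessary conditions: they determine r and b for any design with these parameters, but do not by themselves prove that one exists.)

r = 66, b = 594.


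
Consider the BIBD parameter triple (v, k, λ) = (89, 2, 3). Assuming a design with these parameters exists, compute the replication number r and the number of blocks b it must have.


Any 2-(v, k, λ) BIBD satisfies two necessary conditions:
  (i)  Each point sits in r blocks, and counting incidences through any fixed point gives r(k − 1) = λ(v − 1), so r = λ(v − 1)/(k − 1).
  (ii) Total incidences bk = vr, so b = vr/k.
Step 1: r = λ(v − 1)/(k − 1) = 3·(89 − 1)/(2 − 1) = 3·88/1 = 264/1 = 264.
Step 2: b = vr/k = 89·264/2 = 23496/2 = 11748.
Check integrality: r = 264 ∈ Z ✓, b = 11748 ∈ Z ✓.
(These identities are necessary conditions: they determine r and b for any design with these parameters, but do not by themselves prove that one exists.)

r = 264, b = 11748.


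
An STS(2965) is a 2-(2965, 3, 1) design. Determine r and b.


An STS(v) is a 2-(v, 3, 1) BIBD: block size k = 3, λ = 1.
Replication: r(k − 1) = λ(v − 1) ⇒ r·2 = 2965 − 1 = 2964 ⇒ r = 1482.
Block count: b = v(v − 1)/6 = 2965·2964/6 = 8788260/6 = 1464710.
(Check via bk = vr: 1464710·3 = 4394130 = 2965·1482 = 4394130 ✓.)

r = 1482, b = 1464710.


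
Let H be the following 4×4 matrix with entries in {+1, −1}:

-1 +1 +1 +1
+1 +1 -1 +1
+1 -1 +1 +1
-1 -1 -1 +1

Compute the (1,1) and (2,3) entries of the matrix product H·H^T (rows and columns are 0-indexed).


Row 1 of H: [1, 1, -1, 1].
Row 2 of H: [1, -1, 1, 1].
Row 3 of H: [-1, -1, -1, 1].
(H·H^T)[1][1] = Σ_j H[1][j]·H[1][j] = (1)² + (1)² + (-1)² + (1)² = 1 + 1 + 1 + 1 = 4.
(H·H^T)[2][3] = Σ_j H[2][j]·H[3][j] = (1)·(-1) + (-1)·(-1) + (1)·(-1) + (1)·(1) = -1 + 1 + -1 + 1 = 0.
So rows 2 and 3 are orthogonal; the diagonal entry equals n = 4.

(1,1) entry = 4; (2,3) entry = 0.


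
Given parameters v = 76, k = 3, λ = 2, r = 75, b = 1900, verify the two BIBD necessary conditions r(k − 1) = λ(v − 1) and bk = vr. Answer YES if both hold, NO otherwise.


Condition (i): r(k − 1) = 75·2 = 150; λ(v − 1) = 2·75 = 150. Match? YES.
Condition (ii): bk = 1900·3 = 5700; vr = 76·75 = 5700. Match? YES.
Both conditions hold? YES.

YES


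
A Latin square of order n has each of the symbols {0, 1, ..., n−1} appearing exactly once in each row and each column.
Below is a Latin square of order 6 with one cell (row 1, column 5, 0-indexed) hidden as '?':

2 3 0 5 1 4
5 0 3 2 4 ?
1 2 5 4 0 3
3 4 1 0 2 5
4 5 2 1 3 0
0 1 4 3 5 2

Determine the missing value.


Row 1 contains symbols [0, 2, 3, 4, 5] — missing [1].
Column 5 contains symbols [0, 2, 3, 4, 5] — missing [1].
The missing symbol must appear in both missing sets; intersection = [1].
Therefore the hidden value is 1.

Missing value = 1.


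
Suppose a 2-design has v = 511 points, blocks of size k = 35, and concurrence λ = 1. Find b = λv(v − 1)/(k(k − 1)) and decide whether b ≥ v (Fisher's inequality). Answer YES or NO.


b = λv(v − 1)/(k(k − 1)) = 1·511·510/(35·34) = 260610/1190 = 219.
Compare with v = 511: b < v, so Fisher's inequality fails.

NO


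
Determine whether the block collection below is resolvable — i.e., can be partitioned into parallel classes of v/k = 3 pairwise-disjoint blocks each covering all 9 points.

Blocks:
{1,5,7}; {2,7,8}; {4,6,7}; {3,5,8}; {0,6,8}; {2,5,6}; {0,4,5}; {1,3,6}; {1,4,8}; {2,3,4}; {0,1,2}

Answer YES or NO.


v = 9, block size k = 3, number of blocks = 11.
For resolvability, blocks must partition into parallel classes of size v/k = 3.
Total blocks must therefore be a multiple of 3: 11 = 3·3 + 2 ⇒ not divisible ✗.
Resolvable? NO.

NO


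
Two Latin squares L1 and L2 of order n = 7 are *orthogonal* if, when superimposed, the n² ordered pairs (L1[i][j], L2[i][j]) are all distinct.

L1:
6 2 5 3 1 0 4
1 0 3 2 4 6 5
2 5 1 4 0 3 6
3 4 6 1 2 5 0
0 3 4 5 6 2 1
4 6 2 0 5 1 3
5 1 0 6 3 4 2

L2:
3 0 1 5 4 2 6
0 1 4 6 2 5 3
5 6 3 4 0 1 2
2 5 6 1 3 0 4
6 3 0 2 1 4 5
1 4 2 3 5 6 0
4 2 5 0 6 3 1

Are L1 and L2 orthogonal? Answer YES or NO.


Form the n² = 49 superimposed pairs (L1[i][j], L2[i][j]), row by row (rows and columns indexed from 0):
row 0: (6,3) (2,0) (5,1) (3,5) (1,4) (0,2) (4,6)
row 1: (1,0) (0,1) (3,4) (2,6) (4,2) (6,5) (5,3)
row 2: (2,5) (5,6) (1,3) (4,4) (0,0) (3,1) (6,2)
row 3: (3,2) (4,5) (6,6) (1,1) (2,3) (5,0) (0,4)
row 4: (0,6) (3,3) (4,0) (5,2) (6,1) (2,4) (1,5)
row 5: (4,1) (6,4) (2,2) (0,3) (5,5) (1,6) (3,0)
row 6: (5,4) (1,2) (0,5) (6,0) (3,6) (4,3) (2,1)
Orthogonality requires all 49 pairs distinct.
Check by first coordinate: for each symbol s of L1, list the L2 entries in the n cells where L1 = s; they must all differ.
  L1 = 0: L2 entries (in reading order) 2, 1, 0, 4, 6, 3, 5 — all 7 distinct ✓
  L1 = 1: L2 entries (in reading order) 4, 0, 3, 1, 5, 6, 2 — all 7 distinct ✓
  L1 = 2: L2 entries (in reading order) 0, 6, 5, 3, 4, 2, 1 — all 7 distinct ✓
  L1 = 3: L2 entries (in reading order) 5, 4, 1, 2, 3, 0, 6 — all 7 distinct ✓
  L1 = 4: L2 entries (in reading order) 6, 2, 4, 5, 0, 1, 3 — all 7 distinct ✓
  L1 = 5: L2 entries (in reading order) 1, 3, 6, 0, 2, 5, 4 — all 7 distinct ✓
  L1 = 6: L2 entries (in reading order) 3, 5, 2, 6, 1, 4, 0 — all 7 distinct ✓
Every symbol of L1 meets every symbol of L2 exactly once, so all 49 pairs are distinct (49 of 49).
Conclusion: YES.

YES


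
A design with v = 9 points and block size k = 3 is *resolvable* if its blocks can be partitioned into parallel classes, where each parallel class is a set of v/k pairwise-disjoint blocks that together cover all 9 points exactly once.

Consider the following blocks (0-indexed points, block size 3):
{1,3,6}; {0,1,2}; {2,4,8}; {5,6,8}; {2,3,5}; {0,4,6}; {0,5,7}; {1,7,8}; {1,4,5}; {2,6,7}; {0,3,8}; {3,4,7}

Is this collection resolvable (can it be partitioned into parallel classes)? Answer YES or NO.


v = 9, block size k = 3, number of blocks = 12.
For resolvability, blocks must partition into parallel classes of size v/k = 3.
Total blocks must therefore be a multiple of 3: 12 = 3·4 + 0 ⇒ divisible ✓.
Greedy packing gives 4 candidate class(es). Each should be a full parallel class (size 3, covers all 9 points).
  Class 1 (3 blocks): {1,3,6}; {2,4,8}; {0,5,7}. Points covered: [0, 1, 2, 3, 4, 5, 6, 7, 8].
  Class 2 (3 blocks): {0,1,2}; {5,6,8}; {3,4,7}. Points covered: [0, 1, 2, 3, 4, 5, 6, 7, 8].
  Class 3 (3 blocks): {2,3,5}; {0,4,6}; {1,7,8}. Points covered: [0, 1, 2, 3, 4, 5, 6, 7, 8].
  Class 4 (3 blocks): {1,4,5}; {2,6,7}; {0,3,8}. Points covered: [0, 1, 2, 3, 4, 5, 6, 7, 8].
All classes full (size 3)? YES. All classes cover every point? YES.
Resolvable? YES.

YES


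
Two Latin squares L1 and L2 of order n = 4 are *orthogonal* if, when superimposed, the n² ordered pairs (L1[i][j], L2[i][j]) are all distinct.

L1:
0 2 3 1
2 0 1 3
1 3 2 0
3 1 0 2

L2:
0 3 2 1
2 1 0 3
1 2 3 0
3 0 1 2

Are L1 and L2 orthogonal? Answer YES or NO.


Form the n² = 16 superimposed pairs (L1[i][j], L2[i][j]), row by row (rows and columns indexed from 0):
row 0: (0,0) (2,3) (3,2) (1,1)
row 1: (2,2) (0,1) (1,0) (3,3)
row 2: (1,1) (3,2) (2,3) (0,0)
row 3: (3,3) (1,0) (0,1) (2,2)
Orthogonality requires all 16 pairs distinct.
But the pair (1,1) repeats: cell (0,3) has L1 = 1, L2 = 1, and cell (2,0) has L1 = 1, L2 = 1.
A repeated pair means some other pair never occurs (only 8 distinct pairs out of 16), so the squares are not orthogonal.
Conclusion: NO.

NO


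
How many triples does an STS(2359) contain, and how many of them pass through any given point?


An STS(v) is a 2-(v, 3, 1) BIBD: block size k = 3, λ = 1.
Replication: r(k − 1) = λ(v − 1) ⇒ r·2 = 2359 − 1 = 2358 ⇒ r = 1179.
Block count: b = v(v − 1)/6 = 2359·2358/6 = 5562522/6 = 927087.
(Check via bk = vr: 927087·3 = 2781261 = 2359·1179 = 2781261 ✓.)

r = 1179, b = 927087.


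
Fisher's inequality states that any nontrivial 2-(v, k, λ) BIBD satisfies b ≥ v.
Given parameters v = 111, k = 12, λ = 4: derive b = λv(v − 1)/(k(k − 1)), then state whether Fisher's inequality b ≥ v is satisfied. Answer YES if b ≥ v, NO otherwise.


r = λ(v − 1)/(k − 1) = 4·110/11 = 40.
b = vr/k = 111·40/12 = 370.
Fisher's inequality: b ≥ v ⇔ 370 ≥ 111? YES.

YES


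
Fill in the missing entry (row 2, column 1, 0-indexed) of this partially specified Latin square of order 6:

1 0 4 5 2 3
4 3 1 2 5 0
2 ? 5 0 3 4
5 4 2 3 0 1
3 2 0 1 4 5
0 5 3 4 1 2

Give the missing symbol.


Row 2 contains symbols [0, 2, 3, 4, 5] — missing [1].
Column 1 contains symbols [0, 2, 3, 4, 5] — missing [1].
The missing symbol must appear in both missing sets; intersection = [1].
Therefore the hidden value is 1.

Missing value = 1.


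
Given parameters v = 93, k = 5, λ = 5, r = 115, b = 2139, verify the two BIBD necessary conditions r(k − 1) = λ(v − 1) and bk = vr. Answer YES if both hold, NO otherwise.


Condition (i): r(k − 1) = 115·4 = 460; λ(v − 1) = 5·92 = 460. Match? YES.
Condition (ii): bk = 2139·5 = 10695; vr = 93·115 = 10695. Match? YES.
Both conditions hold? YES.

YES


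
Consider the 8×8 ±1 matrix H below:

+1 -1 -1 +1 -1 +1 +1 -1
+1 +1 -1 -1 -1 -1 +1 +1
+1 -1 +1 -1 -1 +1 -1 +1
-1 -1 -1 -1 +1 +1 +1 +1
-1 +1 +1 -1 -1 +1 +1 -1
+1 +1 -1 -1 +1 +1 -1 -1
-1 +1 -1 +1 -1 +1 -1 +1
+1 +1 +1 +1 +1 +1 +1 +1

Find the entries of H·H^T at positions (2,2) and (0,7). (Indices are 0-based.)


Row 0 of H: [1, -1, -1, 1, -1, 1, 1, -1].
Row 2 of H: [1, -1, 1, -1, -1, 1, -1, 1].
Row 7 of H: [1, 1, 1, 1, 1, 1, 1, 1].
(H·H^T)[2][2] = Σ_j H[2][j]·H[2][j] = (1)² + (-1)² + (1)² + (-1)² + (-1)² + (1)² + (-1)² + (1)² = 1 + 1 + 1 + 1 + 1 + 1 + 1 + 1 = 8.
(H·H^T)[0][7] = Σ_j H[0][j]·H[7][j] = (1)·(1) + (-1)·(1) + (-1)·(1) + (1)·(1) + (-1)·(1) + (1)·(1) + (1)·(1) + (-1)·(1) = 1 + -1 + -1 + 1 + -1 + 1 + 1 + -1 = 0.
So rows 0 and 7 are orthogonal; the diagonal entry equals n = 8.

(2,2) entry = 8; (0,7) entry = 0.


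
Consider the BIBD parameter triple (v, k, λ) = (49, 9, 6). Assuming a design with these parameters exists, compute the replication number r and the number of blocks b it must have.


Any 2-(v, k, λ) BIBD satisfies two necessary conditions:
  (i)  Each point sits in r blocks, and counting incidences through any fixed point gives r(k − 1) = λ(v − 1), so r = λ(v − 1)/(k − 1).
  (ii) Total incidences bk = vr, so b = vr/k.
Step 1: r = λ(v − 1)/(k − 1) = 6·(49 − 1)/(9 − 1) = 6·48/8 = 288/8 = 36.
Step 2: b = vr/k = 49·36/9 = 1764/9 = 196.
Check integrality: r = 36 ∈ Z ✓, b = 196 ∈ Z ✓.
(These identities are necessary conditions: they determine r and b for any design with these parameters, but do not by themselves prove that one exists.)

r = 36, b = 196.


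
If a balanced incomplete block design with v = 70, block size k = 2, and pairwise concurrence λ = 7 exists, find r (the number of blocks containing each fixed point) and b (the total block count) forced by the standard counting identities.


Any 2-(v, k, λ) BIBD satisfies two necessary conditions:
  (i)  Each point sits in r blocks, and counting incidences through any fixed point gives r(k − 1) = λ(v − 1), so r = λ(v − 1)/(k − 1).
  (ii) Total incidences bk = vr, so b = vr/k.
Step 1: r = λ(v − 1)/(k − 1) = 7·(70 − 1)/(2 − 1) = 7·69/1 = 483/1 = 483.
Step 2: b = vr/k = 70·483/2 = 33810/2 = 16905.
Check integrality: r = 483 ∈ Z ✓, b = 16905 ∈ Z ✓.
(These identities are necessary conditions: they determine r and b for any design with these parameters, but do not by themselves prove that one exists.)

r = 483, b = 16905.


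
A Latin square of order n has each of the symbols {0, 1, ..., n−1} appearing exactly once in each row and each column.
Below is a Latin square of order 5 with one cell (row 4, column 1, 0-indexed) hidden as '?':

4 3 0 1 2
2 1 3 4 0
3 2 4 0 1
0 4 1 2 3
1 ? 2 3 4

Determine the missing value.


Row 4 contains symbols [1, 2, 3, 4] — missing [0].
Column 1 contains symbols [1, 2, 3, 4] — missing [0].
The missing symbol must appear in both missing sets; intersection = [0].
Therefore the hidden value is 0.

Missing value = 0.


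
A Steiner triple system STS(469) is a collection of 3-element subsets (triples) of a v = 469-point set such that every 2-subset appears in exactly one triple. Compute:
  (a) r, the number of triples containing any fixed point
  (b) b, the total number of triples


An STS(v) is a 2-(v, 3, 1) BIBD: block size k = 3, λ = 1.
Replication: r(k − 1) = λ(v − 1) ⇒ r·2 = 469 − 1 = 468 ⇒ r = 234.
Block count: bk = vr ⇒ b·3 = 469·234 = 109746 ⇒ b = 36582.

r = 234, b = 36582.


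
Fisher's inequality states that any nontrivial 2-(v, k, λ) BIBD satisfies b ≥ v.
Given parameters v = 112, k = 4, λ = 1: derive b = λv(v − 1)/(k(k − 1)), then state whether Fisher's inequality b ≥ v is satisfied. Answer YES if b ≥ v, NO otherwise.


b = λv(v − 1)/(k(k − 1)) = 1·112·111/(4·3) = 12432/12 = 1036.
Compare with v = 112: b ≥ v, so Fisher's inequality holds.

YES


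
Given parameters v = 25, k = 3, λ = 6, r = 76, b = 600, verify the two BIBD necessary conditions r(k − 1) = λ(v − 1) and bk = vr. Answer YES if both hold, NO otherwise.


Condition (i): r(k − 1) = 76·2 = 152; λ(v − 1) = 6·24 = 144. Match? NO.
Condition (ii): bk = 600·3 = 1800; vr = 25·76 = 1900. Match? NO.
Both conditions hold? NO.

NO


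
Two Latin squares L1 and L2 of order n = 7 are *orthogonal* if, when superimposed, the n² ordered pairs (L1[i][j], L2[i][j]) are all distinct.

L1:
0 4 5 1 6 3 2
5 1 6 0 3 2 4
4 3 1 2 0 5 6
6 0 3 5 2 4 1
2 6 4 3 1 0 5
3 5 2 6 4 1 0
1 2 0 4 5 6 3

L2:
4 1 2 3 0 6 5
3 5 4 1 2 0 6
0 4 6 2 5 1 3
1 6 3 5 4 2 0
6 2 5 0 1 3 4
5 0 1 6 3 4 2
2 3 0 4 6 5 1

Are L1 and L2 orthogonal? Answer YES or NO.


Form the n² = 49 superimposed pairs (L1[i][j], L2[i][j]), row by row (rows and columns indexed from 0):
row 0: (0,4) (4,1) (5,2) (1,3) (6,0) (3,6) (2,5)
row 1: (5,3) (1,5) (6,4) (0,1) (3,2) (2,0) (4,6)
row 2: (4,0) (3,4) (1,6) (2,2) (0,5) (5,1) (6,3)
row 3: (6,1) (0,6) (3,3) (5,5) (2,4) (4,2) (1,0)
row 4: (2,6) (6,2) (4,5) (3,0) (1,1) (0,3) (5,4)
row 5: (3,5) (5,0) (2,1) (6,6) (4,3) (1,4) (0,2)
row 6: (1,2) (2,3) (0,0) (4,4) (5,6) (6,5) (3,1)
Orthogonality requires all 49 pairs distinct.
Check by first coordinate: for each symbol s of L1, list the L2 entries in the n cells where L1 = s; they must all differ.
  L1 = 0: L2 entries (in reading order) 4, 1, 5, 6, 3, 2, 0 — all 7 distinct ✓
  L1 = 1: L2 entries (in reading order) 3, 5, 6, 0, 1, 4, 2 — all 7 distinct ✓
  L1 = 2: L2 entries (in reading order) 5, 0, 2, 4, 6, 1, 3 — all 7 distinct ✓
  L1 = 3: L2 entries (in reading order) 6, 2, 4, 3, 0, 5, 1 — all 7 distinct ✓
  L1 = 4: L2 entries (in reading order) 1, 6, 0, 2, 5, 3, 4 — all 7 distinct ✓
  L1 = 5: L2 entries (in reading order) 2, 3, 1, 5, 4, 0, 6 — all 7 distinct ✓
  L1 = 6: L2 entries (in reading order) 0, 4, 3, 1, 2, 6, 5 — all 7 distinct ✓
Every symbol of L1 meets every symbol of L2 exactly once, so all 49 pairs are distinct (49 of 49).
Conclusion: YES.

YES


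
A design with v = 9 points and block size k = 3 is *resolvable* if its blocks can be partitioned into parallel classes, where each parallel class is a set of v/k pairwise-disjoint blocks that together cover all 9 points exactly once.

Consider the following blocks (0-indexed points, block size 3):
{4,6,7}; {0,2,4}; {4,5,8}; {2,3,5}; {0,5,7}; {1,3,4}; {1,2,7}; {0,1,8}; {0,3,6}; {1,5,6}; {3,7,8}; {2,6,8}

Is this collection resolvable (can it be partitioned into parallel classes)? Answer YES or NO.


v = 9, block size k = 3, number of blocks = 12.
For resolvability, blocks must partition into parallel classes of size v/k = 3.
Total blocks must therefore be a multiple of 3: 12 = 3·4 + 0 ⇒ divisible ✓.
Greedy packing gives 4 candidate class(es). Each should be a full parallel class (size 3, covers all 9 points).
  Class 1 (3 blocks): {4,6,7}; {2,3,5}; {0,1,8}. Points covered: [0, 1, 2, 3, 4, 5, 6, 7, 8].
  Class 2 (3 blocks): {0,2,4}; {1,5,6}; {3,7,8}. Points covered: [0, 1, 2, 3, 4, 5, 6, 7, 8].
  Class 3 (3 blocks): {4,5,8}; {1,2,7}; {0,3,6}. Points covered: [0, 1, 2, 3, 4, 5, 6, 7, 8].
  Class 4 (3 blocks): {0,5,7}; {1,3,4}; {2,6,8}. Points covered: [0, 1, 2, 3, 4, 5, 6, 7, 8].
All classes full (size 3)? YES. All classes cover every point? YES.
Resolvable? YES.

YES


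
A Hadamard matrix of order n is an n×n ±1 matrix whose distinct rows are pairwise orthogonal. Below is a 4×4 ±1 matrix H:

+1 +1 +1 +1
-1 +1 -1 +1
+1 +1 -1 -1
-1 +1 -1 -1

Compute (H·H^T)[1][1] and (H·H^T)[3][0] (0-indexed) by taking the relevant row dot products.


Row 0 of H: [1, 1, 1, 1].
Row 1 of H: [-1, 1, -1, 1].
Row 3 of H: [-1, 1, -1, -1].
(H·H^T)[1][1] = Σ_j H[1][j]·H[1][j] = (-1)² + (1)² + (-1)² + (1)² = 1 + 1 + 1 + 1 = 4.
(H·H^T)[3][0] = Σ_j H[3][j]·H[0][j] = (-1)·(1) + (1)·(1) + (-1)·(1) + (-1)·(1) = -1 + 1 + -1 + -1 = -2.
Rows 3 and 0 are not orthogonal (dot product = -2 ≠ 0), so H is not a Hadamard matrix.

(1,1) entry = 4; (3,0) entry = -2.
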